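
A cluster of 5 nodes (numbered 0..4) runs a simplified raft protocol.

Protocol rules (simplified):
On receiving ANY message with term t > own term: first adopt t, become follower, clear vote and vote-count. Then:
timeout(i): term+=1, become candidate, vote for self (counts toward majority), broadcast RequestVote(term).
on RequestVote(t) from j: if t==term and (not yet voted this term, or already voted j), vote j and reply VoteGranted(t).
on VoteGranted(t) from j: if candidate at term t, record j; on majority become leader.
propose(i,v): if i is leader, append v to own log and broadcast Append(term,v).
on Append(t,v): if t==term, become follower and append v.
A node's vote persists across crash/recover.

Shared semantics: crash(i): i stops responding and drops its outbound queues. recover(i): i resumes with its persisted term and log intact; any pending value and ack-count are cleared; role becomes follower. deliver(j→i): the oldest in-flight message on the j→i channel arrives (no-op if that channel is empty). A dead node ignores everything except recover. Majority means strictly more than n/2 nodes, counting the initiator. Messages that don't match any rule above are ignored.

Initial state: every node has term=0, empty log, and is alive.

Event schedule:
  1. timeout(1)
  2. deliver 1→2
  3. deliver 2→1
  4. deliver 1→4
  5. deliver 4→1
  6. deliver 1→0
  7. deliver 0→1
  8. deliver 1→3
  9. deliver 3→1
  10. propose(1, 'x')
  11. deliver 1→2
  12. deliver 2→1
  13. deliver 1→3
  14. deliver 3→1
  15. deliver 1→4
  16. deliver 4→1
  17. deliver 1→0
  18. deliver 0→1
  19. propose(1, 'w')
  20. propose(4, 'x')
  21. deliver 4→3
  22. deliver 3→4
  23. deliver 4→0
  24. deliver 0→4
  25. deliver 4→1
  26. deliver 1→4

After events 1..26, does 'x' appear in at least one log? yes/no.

e1 timeout(1): 1[cand,t=1,-]
e2 deliver 1→2: 2[foll,t=1,-]
e3 deliver 2→1: ·
e4 deliver 1→4: 4[foll,t=1,-]
e5 deliver 4→1: 1[lead,t=1,-]
e6 deliver 1→0: 0[foll,t=1,-]
e7 deliver 0→1: ·
e8 deliver 1→3: 3[foll,t=1,-]
e9 deliver 3→1: ·
e10 propose(1,'x'): 1[lead,t=1,x]
e11 deliver 1→2: 2[foll,t=1,x]
e12 deliver 2→1: ·
e13 deliver 1→3: 3[foll,t=1,x]
e14 deliver 3→1: ·
e15 deliver 1→4: 4[foll,t=1,x]
e16 deliver 4→1: ·
e17 deliver 1→0: 0[foll,t=1,x]
e18 deliver 0→1: ·
e19 propose(1,'w'): 1[lead,t=1,x,w]
e20 propose(4,'x'): ·
e21 deliver 4→3: ·
e22 deliver 3→4: ·
e23 deliver 4→0: ·
e24 deliver 0→4: ·
e25 deliver 4→1: ·
e26 deliver 1→4: 4[foll,t=1,x,w]

yes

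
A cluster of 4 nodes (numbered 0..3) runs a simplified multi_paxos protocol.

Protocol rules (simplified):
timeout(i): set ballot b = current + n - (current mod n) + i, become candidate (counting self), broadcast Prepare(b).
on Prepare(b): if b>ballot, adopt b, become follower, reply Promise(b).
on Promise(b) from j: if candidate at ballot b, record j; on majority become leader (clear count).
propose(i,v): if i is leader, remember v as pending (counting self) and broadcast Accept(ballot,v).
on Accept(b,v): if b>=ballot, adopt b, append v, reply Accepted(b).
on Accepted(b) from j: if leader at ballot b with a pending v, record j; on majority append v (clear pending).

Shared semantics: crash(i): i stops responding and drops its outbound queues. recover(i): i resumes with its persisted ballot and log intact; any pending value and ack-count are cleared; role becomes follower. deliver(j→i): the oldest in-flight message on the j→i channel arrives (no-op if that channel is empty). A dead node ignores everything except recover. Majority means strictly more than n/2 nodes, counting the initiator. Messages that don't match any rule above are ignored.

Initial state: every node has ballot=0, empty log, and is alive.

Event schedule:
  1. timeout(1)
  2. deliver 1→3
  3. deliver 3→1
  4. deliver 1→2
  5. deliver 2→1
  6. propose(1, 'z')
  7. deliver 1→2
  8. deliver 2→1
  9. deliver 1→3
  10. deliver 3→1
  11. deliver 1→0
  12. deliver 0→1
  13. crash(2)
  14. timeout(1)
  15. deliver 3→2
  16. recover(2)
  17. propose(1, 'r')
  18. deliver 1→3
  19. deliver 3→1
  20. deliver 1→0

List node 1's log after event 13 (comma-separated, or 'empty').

1. timeout(1):  <1:cand b5 ->
2. deliver 1→3:  <3:foll b5 ->
3. deliver 3→1:  nop
4. deliver 1→2:  <2:foll b5 ->
5. deliver 2→1:  <1:lead b5 ->
6. propose(1,'z'):  nop
7. deliver 1→2:  <2:foll b5 z>
8. deliver 2→1:  nop
9. deliver 1→3:  <3:foll b5 z>
10. deliver 3→1:  <1:lead b5 z>
11. deliver 1→0:  <0:foll b5 ->
12. deliver 0→1:  nop
13. crash(2):  <2:✗foll b5 z>

z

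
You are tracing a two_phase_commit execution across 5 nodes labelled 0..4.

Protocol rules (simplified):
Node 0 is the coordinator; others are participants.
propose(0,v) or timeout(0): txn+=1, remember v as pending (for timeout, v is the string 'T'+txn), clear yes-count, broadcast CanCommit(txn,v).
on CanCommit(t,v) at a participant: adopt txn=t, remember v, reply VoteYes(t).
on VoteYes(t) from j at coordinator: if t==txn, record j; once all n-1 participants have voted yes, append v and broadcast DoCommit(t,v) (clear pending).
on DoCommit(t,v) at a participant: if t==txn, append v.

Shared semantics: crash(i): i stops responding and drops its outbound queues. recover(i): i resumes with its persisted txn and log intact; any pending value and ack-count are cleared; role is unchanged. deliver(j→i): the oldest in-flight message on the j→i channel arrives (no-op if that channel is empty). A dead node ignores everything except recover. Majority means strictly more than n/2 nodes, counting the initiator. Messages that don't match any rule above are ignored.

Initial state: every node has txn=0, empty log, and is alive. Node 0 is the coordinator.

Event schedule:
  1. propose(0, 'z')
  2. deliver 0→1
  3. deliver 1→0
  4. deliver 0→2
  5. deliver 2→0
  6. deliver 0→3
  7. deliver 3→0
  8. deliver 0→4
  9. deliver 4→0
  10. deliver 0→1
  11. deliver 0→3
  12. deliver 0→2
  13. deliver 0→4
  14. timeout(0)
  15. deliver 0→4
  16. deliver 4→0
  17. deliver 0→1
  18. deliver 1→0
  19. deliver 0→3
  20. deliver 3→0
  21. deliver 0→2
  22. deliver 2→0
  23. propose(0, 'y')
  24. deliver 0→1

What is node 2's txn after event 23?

2

e1 propose(0,'z'): 0[coor,t=1,-]
e2 deliver 0→1: 1[part,t=1,-]
e3 deliver 1→0: ·
e4 deliver 0→2: 2[part,t=1,-]
e5 deliver 2→0: ·
e6 deliver 0→3: 3[part,t=1,-]
e7 deliver 3→0: ·
e8 deliver 0→4: 4[part,t=1,-]
e9 deliver 4→0: 0[coor,t=1,z]
e10 deliver 0→1: 1[part,t=1,z]
e11 deliver 0→3: 3[part,t=1,z]
e12 deliver 0→2: 2[part,t=1,z]
e13 deliver 0→4: 4[part,t=1,z]
e14 timeout(0): 0[coor,t=2,z]
e15 deliver 0→4: 4[part,t=2,z]
e16 deliver 4→0: ·
e17 deliver 0→1: 1[part,t=2,z]
e18 deliver 1→0: ·
e19 deliver 0→3: 3[part,t=2,z]
e20 deliver 3→0: ·
e21 deliver 0→2: 2[part,t=2,z]
e22 deliver 2→0: 0[coor,t=2,z,T2]
e23 propose(0,'y'): 0[coor,t=3,z,T2]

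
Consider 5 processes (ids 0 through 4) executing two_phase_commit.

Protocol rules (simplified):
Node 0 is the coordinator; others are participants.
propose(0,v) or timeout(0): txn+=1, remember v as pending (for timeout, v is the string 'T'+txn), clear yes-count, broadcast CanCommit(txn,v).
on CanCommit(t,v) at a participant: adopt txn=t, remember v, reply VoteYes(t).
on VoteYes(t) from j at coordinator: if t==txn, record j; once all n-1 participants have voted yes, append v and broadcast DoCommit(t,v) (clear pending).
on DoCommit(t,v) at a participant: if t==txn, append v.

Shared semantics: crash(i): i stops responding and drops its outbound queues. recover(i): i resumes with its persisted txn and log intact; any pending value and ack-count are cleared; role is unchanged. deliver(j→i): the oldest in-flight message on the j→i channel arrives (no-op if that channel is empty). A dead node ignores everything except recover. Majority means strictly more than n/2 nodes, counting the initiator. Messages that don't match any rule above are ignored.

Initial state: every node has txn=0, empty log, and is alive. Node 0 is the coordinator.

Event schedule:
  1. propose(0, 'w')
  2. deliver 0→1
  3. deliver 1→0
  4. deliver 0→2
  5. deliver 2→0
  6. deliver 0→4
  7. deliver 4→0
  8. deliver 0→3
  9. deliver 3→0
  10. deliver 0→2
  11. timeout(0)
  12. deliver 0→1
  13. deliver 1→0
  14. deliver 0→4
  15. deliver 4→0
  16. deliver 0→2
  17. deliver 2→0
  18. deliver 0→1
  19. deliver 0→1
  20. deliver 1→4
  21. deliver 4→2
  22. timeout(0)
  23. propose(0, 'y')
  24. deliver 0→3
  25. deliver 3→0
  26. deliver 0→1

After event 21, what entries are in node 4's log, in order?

w

e1 propose(0,'w'): 0[coor,t=1,-]
e2 deliver 0→1: 1[part,t=1,-]
e3 deliver 1→0: ·
e4 deliver 0→2: 2[part,t=1,-]
e5 deliver 2→0: ·
e6 deliver 0→4: 4[part,t=1,-]
e7 deliver 4→0: ·
e8 deliver 0→3: 3[part,t=1,-]
e9 deliver 3→0: 0[coor,t=1,w]
e10 deliver 0→2: 2[part,t=1,w]
e11 timeout(0): 0[coor,t=2,w]
e12 deliver 0→1: 1[part,t=1,w]
e13 deliver 1→0: ·
e14 deliver 0→4: 4[part,t=1,w]
e15 deliver 4→0: ·
e16 deliver 0→2: 2[part,t=2,w]
e17 deliver 2→0: ·
e18 deliver 0→1: 1[part,t=2,w]
e19 deliver 0→1: ·
e20 deliver 1→4: ·
e21 deliver 4→2: ·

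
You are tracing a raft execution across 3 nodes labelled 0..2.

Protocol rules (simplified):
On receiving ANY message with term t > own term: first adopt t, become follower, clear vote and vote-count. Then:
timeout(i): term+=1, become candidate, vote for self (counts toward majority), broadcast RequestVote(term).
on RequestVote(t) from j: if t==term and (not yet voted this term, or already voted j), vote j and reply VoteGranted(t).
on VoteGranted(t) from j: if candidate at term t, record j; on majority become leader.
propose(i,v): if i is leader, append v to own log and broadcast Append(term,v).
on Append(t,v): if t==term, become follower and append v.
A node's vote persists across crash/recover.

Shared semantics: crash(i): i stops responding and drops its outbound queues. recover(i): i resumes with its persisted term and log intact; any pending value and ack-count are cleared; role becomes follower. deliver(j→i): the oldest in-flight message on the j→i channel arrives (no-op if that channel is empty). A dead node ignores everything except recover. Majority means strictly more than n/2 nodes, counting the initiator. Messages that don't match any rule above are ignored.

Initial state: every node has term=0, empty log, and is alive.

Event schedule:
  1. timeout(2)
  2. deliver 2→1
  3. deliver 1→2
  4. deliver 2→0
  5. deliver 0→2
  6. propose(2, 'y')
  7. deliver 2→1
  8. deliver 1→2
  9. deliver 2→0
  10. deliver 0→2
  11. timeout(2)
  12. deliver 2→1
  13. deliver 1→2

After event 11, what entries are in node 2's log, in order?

y

[1] timeout(2) → N2(cand t1 [-])
[2] deliver 2→1 → N1(foll t1 [-])
[3] deliver 1→2 → N2(lead t1 [-])
[4] deliver 2→0 → N0(foll t1 [-])
[5] deliver 0→2 → ∅
[6] propose(2,'y') → N2(lead t1 [y])
[7] deliver 2→1 → N1(foll t1 [y])
[8] deliver 1→2 → ∅
[9] deliver 2→0 → N0(foll t1 [y])
[10] deliver 0→2 → ∅
[11] timeout(2) → N2(cand t2 [y])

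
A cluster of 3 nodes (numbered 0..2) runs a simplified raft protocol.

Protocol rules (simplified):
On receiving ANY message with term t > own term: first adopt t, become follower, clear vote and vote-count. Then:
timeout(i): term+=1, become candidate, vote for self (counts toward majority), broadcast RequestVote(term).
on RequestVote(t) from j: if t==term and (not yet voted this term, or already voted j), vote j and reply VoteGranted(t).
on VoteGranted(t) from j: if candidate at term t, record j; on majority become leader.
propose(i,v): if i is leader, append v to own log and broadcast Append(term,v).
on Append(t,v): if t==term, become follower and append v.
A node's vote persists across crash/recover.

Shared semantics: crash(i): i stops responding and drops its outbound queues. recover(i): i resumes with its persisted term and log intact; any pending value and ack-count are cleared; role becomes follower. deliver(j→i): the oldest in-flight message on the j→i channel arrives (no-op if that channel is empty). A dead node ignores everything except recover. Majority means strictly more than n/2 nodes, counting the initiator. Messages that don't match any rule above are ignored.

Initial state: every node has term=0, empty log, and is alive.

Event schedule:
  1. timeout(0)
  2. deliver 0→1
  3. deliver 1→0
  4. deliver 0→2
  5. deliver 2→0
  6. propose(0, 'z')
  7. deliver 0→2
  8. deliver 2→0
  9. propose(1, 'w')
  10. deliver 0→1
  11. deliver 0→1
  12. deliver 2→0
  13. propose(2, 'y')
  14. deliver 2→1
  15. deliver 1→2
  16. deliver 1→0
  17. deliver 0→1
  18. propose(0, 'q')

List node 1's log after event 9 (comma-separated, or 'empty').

[1] timeout(0) → N0(cand t1 [-])
[2] deliver 0→1 → N1(foll t1 [-])
[3] deliver 1→0 → N0(lead t1 [-])
[4] deliver 0→2 → N2(foll t1 [-])
[5] deliver 2→0 → ∅
[6] propose(0,'z') → N0(lead t1 [z])
[7] deliver 0→2 → N2(foll t1 [z])
[8] deliver 2→0 → ∅
[9] propose(1,'w') → ∅

empty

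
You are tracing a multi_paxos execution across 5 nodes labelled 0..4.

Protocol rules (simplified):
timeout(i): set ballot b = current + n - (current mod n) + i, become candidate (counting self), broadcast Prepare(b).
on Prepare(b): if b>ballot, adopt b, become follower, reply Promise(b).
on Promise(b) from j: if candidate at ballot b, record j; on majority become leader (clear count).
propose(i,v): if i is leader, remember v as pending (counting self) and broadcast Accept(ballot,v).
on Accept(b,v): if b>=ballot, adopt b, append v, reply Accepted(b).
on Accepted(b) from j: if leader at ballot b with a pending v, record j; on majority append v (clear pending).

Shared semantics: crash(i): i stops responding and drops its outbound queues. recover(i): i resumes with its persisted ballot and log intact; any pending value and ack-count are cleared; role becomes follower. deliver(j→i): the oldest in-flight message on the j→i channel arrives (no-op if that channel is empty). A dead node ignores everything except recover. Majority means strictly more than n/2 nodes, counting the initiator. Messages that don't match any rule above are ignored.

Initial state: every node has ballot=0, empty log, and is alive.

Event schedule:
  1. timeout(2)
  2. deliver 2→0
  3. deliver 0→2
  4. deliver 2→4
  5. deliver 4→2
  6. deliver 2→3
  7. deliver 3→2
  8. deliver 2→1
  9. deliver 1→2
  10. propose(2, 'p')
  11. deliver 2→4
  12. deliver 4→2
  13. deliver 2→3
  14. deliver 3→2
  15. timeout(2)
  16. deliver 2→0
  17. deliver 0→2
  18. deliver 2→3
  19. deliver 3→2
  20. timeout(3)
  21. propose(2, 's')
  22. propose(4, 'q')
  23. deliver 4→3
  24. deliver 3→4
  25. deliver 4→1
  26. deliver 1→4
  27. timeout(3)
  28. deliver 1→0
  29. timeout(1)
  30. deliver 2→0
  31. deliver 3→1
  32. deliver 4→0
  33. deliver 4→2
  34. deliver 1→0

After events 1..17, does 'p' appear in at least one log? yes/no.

1. timeout(2):  <2:cand b7 ->
2. deliver 2→0:  <0:foll b7 ->
3. deliver 0→2:  nop
4. deliver 2→4:  <4:foll b7 ->
5. deliver 4→2:  <2:lead b7 ->
6. deliver 2→3:  <3:foll b7 ->
7. deliver 3→2:  nop
8. deliver 2→1:  <1:foll b7 ->
9. deliver 1→2:  nop
10. propose(2,'p'):  nop
11. deliver 2→4:  <4:foll b7 p>
12. deliver 4→2:  nop
13. deliver 2→3:  <3:foll b7 p>
14. deliver 3→2:  <2:lead b7 p>
15. timeout(2):  <2:cand b12 p>
16. deliver 2→0:  <0:foll b7 p>
17. deliver 0→2:  nop

yes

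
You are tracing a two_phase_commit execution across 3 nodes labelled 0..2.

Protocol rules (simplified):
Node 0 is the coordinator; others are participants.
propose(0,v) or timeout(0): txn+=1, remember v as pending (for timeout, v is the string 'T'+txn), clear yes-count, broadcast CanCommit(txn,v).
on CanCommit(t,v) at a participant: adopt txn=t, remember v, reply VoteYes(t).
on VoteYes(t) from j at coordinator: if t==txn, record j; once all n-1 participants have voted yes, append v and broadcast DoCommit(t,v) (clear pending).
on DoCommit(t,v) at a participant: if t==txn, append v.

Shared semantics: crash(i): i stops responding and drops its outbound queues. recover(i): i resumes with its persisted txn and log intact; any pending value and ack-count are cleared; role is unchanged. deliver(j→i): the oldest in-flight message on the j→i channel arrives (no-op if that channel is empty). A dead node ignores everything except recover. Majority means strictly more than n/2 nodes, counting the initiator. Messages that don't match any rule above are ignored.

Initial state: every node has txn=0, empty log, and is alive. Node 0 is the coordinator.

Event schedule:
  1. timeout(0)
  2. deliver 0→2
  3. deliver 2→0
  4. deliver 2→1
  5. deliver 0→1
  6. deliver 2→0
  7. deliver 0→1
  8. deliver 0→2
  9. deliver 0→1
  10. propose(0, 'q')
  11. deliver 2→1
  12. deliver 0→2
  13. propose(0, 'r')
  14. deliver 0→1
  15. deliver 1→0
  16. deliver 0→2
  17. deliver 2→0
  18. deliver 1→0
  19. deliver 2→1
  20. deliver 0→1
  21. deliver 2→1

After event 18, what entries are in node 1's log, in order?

step 1 timeout(0): 0={coor,t=1,log=-}
step 2 deliver 0→2: 2={part,t=1,log=-}
step 3 deliver 2→0: —
step 4 deliver 2→1: —
step 5 deliver 0→1: 1={part,t=1,log=-}
step 6 deliver 2→0: —
step 7 deliver 0→1: —
step 8 deliver 0→2: —
step 9 deliver 0→1: —
step 10 propose(0,'q'): 0={coor,t=2,log=-}
step 11 deliver 2→1: —
step 12 deliver 0→2: 2={part,t=2,log=-}
step 13 propose(0,'r'): 0={coor,t=3,log=-}
step 14 deliver 0→1: 1={part,t=2,log=-}
step 15 deliver 1→0: —
step 16 deliver 0→2: 2={part,t=3,log=-}
step 17 deliver 2→0: —
step 18 deliver 1→0: —

empty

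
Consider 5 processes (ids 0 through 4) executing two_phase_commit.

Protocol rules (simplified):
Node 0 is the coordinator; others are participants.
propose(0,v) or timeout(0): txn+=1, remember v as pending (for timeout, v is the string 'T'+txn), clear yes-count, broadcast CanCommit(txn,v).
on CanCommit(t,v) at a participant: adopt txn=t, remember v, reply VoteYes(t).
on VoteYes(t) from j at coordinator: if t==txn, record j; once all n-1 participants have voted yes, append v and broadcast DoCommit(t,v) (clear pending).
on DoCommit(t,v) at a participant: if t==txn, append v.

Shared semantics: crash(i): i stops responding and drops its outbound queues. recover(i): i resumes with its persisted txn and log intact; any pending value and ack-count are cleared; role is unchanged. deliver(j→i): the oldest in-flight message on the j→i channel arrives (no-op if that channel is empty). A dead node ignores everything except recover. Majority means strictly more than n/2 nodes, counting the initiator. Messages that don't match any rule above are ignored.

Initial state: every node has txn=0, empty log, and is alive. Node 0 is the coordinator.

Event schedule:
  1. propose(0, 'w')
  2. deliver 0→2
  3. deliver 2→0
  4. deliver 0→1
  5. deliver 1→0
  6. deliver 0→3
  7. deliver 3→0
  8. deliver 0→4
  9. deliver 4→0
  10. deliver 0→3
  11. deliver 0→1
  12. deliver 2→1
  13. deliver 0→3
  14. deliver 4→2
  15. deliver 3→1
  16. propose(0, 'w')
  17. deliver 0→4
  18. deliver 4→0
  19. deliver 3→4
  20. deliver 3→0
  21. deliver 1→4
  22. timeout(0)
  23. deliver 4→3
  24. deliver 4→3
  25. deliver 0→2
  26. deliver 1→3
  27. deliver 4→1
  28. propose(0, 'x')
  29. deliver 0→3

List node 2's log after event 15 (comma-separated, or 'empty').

step 1 propose(0,'w'): 0={coor,t=1,log=-}
step 2 deliver 0→2: 2={part,t=1,log=-}
step 3 deliver 2→0: —
step 4 deliver 0→1: 1={part,t=1,log=-}
step 5 deliver 1→0: —
step 6 deliver 0→3: 3={part,t=1,log=-}
step 7 deliver 3→0: —
step 8 deliver 0→4: 4={part,t=1,log=-}
step 9 deliver 4→0: 0={coor,t=1,log=w}
step 10 deliver 0→3: 3={part,t=1,log=w}
step 11 deliver 0→1: 1={part,t=1,log=w}
step 12 deliver 2→1: —
step 13 deliver 0→3: —
step 14 deliver 4→2: —
step 15 deliver 3→1: —

empty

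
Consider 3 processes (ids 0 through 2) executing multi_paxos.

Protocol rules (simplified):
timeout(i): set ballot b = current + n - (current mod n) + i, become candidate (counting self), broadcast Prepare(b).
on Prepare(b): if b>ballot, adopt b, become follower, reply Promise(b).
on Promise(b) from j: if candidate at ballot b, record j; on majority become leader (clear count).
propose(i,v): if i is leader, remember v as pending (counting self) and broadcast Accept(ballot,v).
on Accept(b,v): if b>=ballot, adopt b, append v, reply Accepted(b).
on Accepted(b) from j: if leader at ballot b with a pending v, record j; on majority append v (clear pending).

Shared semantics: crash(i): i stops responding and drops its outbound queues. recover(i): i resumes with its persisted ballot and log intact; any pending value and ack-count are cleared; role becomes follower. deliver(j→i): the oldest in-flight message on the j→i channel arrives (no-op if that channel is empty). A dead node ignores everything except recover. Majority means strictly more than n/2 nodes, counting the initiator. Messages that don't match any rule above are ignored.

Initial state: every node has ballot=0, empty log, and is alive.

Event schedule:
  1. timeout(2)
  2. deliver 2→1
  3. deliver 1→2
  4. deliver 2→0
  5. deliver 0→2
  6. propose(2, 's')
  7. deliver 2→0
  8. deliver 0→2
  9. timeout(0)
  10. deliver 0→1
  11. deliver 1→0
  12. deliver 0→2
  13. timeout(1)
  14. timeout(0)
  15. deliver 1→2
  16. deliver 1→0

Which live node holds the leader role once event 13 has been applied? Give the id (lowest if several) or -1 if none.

e1 timeout(2): 2[cand,b=5,-]
e2 deliver 2→1: 1[foll,b=5,-]
e3 deliver 1→2: 2[lead,b=5,-]
e4 deliver 2→0: 0[foll,b=5,-]
e5 deliver 0→2: ·
e6 propose(2,'s'): ·
e7 deliver 2→0: 0[foll,b=5,s]
e8 deliver 0→2: 2[lead,b=5,s]
e9 timeout(0): 0[cand,b=6,s]
e10 deliver 0→1: 1[foll,b=6,-]
e11 deliver 1→0: 0[lead,b=6,s]
e12 deliver 0→2: 2[foll,b=6,s]
e13 timeout(1): 1[cand,b=10,-]

0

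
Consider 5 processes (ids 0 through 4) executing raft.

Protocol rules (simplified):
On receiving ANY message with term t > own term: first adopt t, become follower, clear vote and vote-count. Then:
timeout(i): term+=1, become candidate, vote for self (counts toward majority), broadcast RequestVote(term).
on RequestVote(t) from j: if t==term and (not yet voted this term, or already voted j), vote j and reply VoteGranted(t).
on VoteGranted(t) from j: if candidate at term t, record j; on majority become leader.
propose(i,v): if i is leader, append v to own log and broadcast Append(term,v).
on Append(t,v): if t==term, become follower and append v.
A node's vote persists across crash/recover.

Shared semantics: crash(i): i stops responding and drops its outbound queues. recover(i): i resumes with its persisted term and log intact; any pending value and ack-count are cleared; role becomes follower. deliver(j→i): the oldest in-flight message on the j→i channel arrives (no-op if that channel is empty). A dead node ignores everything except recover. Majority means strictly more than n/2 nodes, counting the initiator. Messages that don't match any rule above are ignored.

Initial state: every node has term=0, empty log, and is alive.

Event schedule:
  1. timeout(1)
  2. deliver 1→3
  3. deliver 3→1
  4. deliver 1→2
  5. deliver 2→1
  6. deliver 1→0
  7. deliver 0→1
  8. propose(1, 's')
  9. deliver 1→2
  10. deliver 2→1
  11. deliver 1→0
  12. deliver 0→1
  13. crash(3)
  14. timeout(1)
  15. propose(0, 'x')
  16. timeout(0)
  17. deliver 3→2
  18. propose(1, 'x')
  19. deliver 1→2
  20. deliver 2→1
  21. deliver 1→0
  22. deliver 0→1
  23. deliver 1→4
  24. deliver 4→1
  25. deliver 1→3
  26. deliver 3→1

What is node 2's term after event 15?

e1 timeout(1): 1[cand,t=1,-]
e2 deliver 1→3: 3[foll,t=1,-]
e3 deliver 3→1: ·
e4 deliver 1→2: 2[foll,t=1,-]
e5 deliver 2→1: 1[lead,t=1,-]
e6 deliver 1→0: 0[foll,t=1,-]
e7 deliver 0→1: ·
e8 propose(1,'s'): 1[lead,t=1,s]
e9 deliver 1→2: 2[foll,t=1,s]
e10 deliver 2→1: ·
e11 deliver 1→0: 0[foll,t=1,s]
e12 deliver 0→1: ·
e13 crash(3): 3[✗foll,t=1,-]
e14 timeout(1): 1[cand,t=2,s]
e15 propose(0,'x'): ·

1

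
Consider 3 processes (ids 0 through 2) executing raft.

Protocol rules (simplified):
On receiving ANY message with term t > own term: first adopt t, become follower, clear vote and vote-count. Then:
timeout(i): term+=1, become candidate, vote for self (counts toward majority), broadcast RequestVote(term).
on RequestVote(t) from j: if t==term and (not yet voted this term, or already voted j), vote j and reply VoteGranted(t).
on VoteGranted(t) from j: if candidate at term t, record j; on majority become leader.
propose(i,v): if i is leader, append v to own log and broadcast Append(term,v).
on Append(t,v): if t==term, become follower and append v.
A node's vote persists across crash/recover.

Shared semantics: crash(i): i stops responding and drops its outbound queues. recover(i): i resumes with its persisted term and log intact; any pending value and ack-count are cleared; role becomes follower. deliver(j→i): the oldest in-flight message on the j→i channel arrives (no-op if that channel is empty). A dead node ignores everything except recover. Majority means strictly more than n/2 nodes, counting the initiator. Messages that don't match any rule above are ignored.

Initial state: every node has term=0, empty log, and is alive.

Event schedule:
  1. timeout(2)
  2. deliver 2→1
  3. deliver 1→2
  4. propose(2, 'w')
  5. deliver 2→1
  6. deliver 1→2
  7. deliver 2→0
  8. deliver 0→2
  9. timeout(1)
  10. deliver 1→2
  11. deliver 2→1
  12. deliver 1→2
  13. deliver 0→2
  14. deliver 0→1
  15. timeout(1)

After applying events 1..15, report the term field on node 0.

[1] timeout(2) → N2(cand t1 [-])
[2] deliver 2→1 → N1(foll t1 [-])
[3] deliver 1→2 → N2(lead t1 [-])
[4] propose(2,'w') → N2(lead t1 [w])
[5] deliver 2→1 → N1(foll t1 [w])
[6] deliver 1→2 → ∅
[7] deliver 2→0 → N0(foll t1 [-])
[8] deliver 0→2 → ∅
[9] timeout(1) → N1(cand t2 [w])
[10] deliver 1→2 → N2(foll t2 [w])
[11] deliver 2→1 → N1(lead t2 [w])
[12] deliver 1→2 → ∅
[13] deliver 0→2 → ∅
[14] deliver 0→1 → ∅
[15] timeout(1) → N1(cand t3 [w])

1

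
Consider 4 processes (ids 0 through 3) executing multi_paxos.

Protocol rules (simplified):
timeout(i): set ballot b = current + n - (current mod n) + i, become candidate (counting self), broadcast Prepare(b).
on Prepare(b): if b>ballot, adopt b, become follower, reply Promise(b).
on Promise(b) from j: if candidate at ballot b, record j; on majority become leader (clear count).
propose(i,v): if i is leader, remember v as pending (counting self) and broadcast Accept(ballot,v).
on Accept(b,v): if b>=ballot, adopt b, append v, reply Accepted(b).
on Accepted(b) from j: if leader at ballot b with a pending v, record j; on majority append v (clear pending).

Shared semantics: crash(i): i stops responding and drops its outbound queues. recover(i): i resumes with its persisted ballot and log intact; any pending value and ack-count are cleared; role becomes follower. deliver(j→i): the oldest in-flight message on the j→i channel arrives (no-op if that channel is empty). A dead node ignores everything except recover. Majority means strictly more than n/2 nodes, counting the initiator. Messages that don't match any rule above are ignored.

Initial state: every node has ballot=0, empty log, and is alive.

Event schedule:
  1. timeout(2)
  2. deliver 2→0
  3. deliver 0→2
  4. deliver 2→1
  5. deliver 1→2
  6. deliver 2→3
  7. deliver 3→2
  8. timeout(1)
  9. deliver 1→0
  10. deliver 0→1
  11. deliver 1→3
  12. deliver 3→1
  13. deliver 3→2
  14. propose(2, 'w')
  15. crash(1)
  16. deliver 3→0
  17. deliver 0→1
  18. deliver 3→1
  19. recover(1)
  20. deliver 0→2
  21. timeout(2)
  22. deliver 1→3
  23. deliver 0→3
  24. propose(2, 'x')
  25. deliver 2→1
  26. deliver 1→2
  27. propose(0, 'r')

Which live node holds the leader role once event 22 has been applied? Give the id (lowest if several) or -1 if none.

1. timeout(2):  <2:cand b6 ->
2. deliver 2→0:  <0:foll b6 ->
3. deliver 0→2:  nop
4. deliver 2→1:  <1:foll b6 ->
5. deliver 1→2:  <2:lead b6 ->
6. deliver 2→3:  <3:foll b6 ->
7. deliver 3→2:  nop
8. timeout(1):  <1:cand b9 ->
9. deliver 1→0:  <0:foll b9 ->
10. deliver 0→1:  nop
11. deliver 1→3:  <3:foll b9 ->
12. deliver 3→1:  <1:lead b9 ->
13. deliver 3→2:  nop
14. propose(2,'w'):  nop
15. crash(1):  <1:✗lead b9 ->
16. deliver 3→0:  nop
17. deliver 0→1:  nop
18. deliver 3→1:  nop
19. recover(1):  <1:foll b9 ->
20. deliver 0→2:  nop
21. timeout(2):  <2:cand b10 ->
22. deliver 1→3:  nop

-1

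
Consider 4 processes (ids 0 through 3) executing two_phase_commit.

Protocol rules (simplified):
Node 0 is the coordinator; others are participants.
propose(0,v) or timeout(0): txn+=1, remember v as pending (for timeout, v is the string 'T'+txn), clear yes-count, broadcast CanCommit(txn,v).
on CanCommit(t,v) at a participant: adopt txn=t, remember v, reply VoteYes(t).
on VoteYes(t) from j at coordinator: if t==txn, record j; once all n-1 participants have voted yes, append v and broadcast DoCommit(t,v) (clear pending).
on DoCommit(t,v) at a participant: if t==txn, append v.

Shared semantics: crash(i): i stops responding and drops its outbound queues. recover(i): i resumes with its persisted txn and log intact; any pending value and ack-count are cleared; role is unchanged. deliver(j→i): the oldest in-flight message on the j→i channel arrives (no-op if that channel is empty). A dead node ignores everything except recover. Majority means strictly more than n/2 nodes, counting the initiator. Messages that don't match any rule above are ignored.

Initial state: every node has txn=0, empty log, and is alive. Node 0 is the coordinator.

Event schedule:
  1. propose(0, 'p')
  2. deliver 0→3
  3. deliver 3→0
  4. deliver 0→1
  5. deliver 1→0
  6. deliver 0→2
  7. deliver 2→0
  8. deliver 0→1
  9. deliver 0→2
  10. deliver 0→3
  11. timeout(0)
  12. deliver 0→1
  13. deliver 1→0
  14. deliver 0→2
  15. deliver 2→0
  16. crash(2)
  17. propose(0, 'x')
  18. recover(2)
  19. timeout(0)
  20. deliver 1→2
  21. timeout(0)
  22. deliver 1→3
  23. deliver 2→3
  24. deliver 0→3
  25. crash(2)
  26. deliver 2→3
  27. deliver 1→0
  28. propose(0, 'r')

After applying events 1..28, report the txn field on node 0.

1. propose(0,'p'):  <0:coor t1 ->
2. deliver 0→3:  <3:part t1 ->
3. deliver 3→0:  nop
4. deliver 0→1:  <1:part t1 ->
5. deliver 1→0:  nop
6. deliver 0→2:  <2:part t1 ->
7. deliver 2→0:  <0:coor t1 p>
8. deliver 0→1:  <1:part t1 p>
9. deliver 0→2:  <2:part t1 p>
10. deliver 0→3:  <3:part t1 p>
11. timeout(0):  <0:coor t2 p>
12. deliver 0→1:  <1:part t2 p>
13. deliver 1→0:  nop
14. deliver 0→2:  <2:part t2 p>
15. deliver 2→0:  nop
16. crash(2):  <2:✗part t2 p>
17. propose(0,'x'):  <0:coor t3 p>
18. recover(2):  <2:part t2 p>
19. timeout(0):  <0:coor t4 p>
20. deliver 1→2:  nop
21. timeout(0):  <0:coor t5 p>
22. deliver 1→3:  nop
23. deliver 2→3:  nop
24. deliver 0→3:  <3:part t2 p>
25. crash(2):  <2:✗part t2 p>
26. deliver 2→3:  nop
27. deliver 1→0:  nop
28. propose(0,'r'):  <0:coor t6 p>

6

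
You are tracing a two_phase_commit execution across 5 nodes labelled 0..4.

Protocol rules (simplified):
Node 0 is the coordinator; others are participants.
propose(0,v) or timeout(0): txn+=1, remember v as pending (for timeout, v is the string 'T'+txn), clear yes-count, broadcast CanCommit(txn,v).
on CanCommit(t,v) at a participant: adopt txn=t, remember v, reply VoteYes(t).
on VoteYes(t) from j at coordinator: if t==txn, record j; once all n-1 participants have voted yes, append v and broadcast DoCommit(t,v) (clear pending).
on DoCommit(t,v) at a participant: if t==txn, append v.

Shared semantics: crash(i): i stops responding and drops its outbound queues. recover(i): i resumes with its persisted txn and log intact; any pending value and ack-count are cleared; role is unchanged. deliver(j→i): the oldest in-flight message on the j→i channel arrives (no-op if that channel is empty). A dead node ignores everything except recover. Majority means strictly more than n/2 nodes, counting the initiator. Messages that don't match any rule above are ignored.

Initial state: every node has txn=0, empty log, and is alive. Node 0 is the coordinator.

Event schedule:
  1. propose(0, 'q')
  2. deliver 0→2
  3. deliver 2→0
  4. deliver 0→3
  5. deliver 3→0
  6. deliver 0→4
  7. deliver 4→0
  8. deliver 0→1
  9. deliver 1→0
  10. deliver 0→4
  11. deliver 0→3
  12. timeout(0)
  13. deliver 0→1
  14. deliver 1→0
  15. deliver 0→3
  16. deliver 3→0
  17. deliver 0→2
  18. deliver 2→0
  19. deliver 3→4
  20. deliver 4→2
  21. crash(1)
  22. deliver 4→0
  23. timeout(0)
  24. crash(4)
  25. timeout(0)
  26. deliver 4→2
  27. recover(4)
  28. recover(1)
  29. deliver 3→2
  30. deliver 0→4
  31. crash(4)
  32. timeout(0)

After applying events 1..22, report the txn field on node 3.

2

1. propose(0,'q'):  <0:coor t1 ->
2. deliver 0→2:  <2:part t1 ->
3. deliver 2→0:  nop
4. deliver 0→3:  <3:part t1 ->
5. deliver 3→0:  nop
6. deliver 0→4:  <4:part t1 ->
7. deliver 4→0:  nop
8. deliver 0→1:  <1:part t1 ->
9. deliver 1→0:  <0:coor t1 q>
10. deliver 0→4:  <4:part t1 q>
11. deliver 0→3:  <3:part t1 q>
12. timeout(0):  <0:coor t2 q>
13. deliver 0→1:  <1:part t1 q>
14. deliver 1→0:  nop
15. deliver 0→3:  <3:part t2 q>
16. deliver 3→0:  nop
17. deliver 0→2:  <2:part t1 q>
18. deliver 2→0:  nop
19. deliver 3→4:  nop
20. deliver 4→2:  nop
21. crash(1):  <1:✗part t1 q>
22. deliver 4→0:  nop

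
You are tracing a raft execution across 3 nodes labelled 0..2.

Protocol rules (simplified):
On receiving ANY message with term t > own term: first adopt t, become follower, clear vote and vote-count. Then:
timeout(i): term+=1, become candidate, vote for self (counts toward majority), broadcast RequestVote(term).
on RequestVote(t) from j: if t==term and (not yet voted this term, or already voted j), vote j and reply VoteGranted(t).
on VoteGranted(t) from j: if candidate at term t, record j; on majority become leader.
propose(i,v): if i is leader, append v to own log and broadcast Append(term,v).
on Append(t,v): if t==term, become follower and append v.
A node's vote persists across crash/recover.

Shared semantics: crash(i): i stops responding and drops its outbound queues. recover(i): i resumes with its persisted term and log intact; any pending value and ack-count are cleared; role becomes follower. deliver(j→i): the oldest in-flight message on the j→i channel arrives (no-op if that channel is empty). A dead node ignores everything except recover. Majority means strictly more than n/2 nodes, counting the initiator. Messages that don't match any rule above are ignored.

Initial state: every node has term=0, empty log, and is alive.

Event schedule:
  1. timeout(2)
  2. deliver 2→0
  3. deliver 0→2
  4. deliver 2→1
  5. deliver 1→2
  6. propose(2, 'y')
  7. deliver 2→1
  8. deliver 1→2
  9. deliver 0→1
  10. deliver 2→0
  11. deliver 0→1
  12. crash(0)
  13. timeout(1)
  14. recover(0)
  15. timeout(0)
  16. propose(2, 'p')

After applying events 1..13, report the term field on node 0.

1

e1 timeout(2): 2[cand,t=1,-]
e2 deliver 2→0: 0[foll,t=1,-]
e3 deliver 0→2: 2[lead,t=1,-]
e4 deliver 2→1: 1[foll,t=1,-]
e5 deliver 1→2: ·
e6 propose(2,'y'): 2[lead,t=1,y]
e7 deliver 2→1: 1[foll,t=1,y]
e8 deliver 1→2: ·
e9 deliver 0→1: ·
e10 deliver 2→0: 0[foll,t=1,y]
e11 deliver 0→1: ·
e12 crash(0): 0[✗foll,t=1,y]
e13 timeout(1): 1[cand,t=2,y]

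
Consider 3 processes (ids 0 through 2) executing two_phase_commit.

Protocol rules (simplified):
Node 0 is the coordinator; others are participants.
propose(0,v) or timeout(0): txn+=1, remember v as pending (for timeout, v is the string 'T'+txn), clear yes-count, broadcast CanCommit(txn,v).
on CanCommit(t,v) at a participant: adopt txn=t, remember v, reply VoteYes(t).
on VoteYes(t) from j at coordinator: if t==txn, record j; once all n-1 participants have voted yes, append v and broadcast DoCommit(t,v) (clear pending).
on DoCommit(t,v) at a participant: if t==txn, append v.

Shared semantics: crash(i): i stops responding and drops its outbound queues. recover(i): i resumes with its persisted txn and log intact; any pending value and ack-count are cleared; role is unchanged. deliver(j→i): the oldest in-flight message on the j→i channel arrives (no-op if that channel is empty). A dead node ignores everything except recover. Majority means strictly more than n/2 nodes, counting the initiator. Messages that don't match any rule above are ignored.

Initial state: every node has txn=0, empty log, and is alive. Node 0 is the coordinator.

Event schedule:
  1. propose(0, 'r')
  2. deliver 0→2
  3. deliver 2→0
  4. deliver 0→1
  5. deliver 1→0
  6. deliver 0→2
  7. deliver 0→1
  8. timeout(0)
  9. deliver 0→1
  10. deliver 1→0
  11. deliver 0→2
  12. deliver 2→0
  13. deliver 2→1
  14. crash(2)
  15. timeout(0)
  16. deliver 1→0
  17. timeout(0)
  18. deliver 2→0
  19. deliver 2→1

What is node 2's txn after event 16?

after 1 — propose(0,'r'): n0:coor/t1/[-]
after 2 — deliver 0→2: n2:part/t1/[-]
after 3 — deliver 2→0: ·
after 4 — deliver 0→1: n1:part/t1/[-]
after 5 — deliver 1→0: n0:coor/t1/[r]
after 6 — deliver 0→2: n2:part/t1/[r]
after 7 — deliver 0→1: n1:part/t1/[r]
after 8 — timeout(0): n0:coor/t2/[r]
after 9 — deliver 0→1: n1:part/t2/[r]
after 10 — deliver 1→0: ·
after 11 — deliver 0→2: n2:part/t2/[r]
after 12 — deliver 2→0: n0:coor/t2/[r,T2]
after 13 — deliver 2→1: ·
after 14 — crash(2): n2:✗part/t2/[r]
after 15 — timeout(0): n0:coor/t3/[r,T2]
after 16 — deliver 1→0: ·

2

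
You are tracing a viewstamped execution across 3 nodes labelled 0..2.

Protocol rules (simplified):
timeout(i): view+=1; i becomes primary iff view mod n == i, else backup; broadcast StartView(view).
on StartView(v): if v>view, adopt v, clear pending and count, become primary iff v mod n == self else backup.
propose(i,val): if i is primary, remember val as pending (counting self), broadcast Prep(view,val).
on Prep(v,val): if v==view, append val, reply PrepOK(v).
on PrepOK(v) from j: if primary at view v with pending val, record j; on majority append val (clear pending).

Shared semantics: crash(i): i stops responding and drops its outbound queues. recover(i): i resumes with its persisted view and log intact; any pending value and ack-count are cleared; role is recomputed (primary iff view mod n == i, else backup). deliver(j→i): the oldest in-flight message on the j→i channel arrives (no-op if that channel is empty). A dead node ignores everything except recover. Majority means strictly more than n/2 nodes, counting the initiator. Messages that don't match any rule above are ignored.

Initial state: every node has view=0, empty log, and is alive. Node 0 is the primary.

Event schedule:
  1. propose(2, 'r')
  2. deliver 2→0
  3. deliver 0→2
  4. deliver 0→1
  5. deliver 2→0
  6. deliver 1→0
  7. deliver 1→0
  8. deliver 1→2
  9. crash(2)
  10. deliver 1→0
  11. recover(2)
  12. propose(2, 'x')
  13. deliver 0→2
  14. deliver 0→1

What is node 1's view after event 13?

after 1 — propose(2,'r'): ·
after 2 — deliver 2→0: ·
after 3 — deliver 0→2: ·
after 4 — deliver 0→1: ·
after 5 — deliver 2→0: ·
after 6 — deliver 1→0: ·
after 7 — deliver 1→0: ·
after 8 — deliver 1→2: ·
after 9 — crash(2): n2:✗back/v0/[-]
after 10 — deliver 1→0: ·
after 11 — recover(2): n2:back/v0/[-]
after 12 — propose(2,'x'): ·
after 13 — deliver 0→2: ·

0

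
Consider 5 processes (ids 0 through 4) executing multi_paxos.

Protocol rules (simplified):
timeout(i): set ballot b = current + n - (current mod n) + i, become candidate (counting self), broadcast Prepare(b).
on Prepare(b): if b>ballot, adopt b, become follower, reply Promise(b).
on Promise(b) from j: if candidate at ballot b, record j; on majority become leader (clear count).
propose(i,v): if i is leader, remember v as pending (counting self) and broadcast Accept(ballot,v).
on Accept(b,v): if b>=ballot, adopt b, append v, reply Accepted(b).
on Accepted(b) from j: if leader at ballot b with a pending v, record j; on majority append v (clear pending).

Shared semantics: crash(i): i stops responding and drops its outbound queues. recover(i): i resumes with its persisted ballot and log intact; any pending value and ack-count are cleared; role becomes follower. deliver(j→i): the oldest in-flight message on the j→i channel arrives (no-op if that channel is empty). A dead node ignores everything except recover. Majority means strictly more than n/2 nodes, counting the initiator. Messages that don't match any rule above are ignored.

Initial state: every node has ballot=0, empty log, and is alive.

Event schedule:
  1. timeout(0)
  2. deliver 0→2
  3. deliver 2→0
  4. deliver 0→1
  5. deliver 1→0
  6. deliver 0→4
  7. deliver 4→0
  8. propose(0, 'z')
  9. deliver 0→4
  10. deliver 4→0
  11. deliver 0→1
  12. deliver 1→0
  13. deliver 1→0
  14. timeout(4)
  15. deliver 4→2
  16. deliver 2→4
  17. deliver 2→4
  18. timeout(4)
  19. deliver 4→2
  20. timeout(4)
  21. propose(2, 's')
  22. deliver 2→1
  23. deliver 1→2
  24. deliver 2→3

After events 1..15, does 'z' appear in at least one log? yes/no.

yes

[1] timeout(0) → N0(cand b5 [-])
[2] deliver 0→2 → N2(foll b5 [-])
[3] deliver 2→0 → ∅
[4] deliver 0→1 → N1(foll b5 [-])
[5] deliver 1→0 → N0(lead b5 [-])
[6] deliver 0→4 → N4(foll b5 [-])
[7] deliver 4→0 → ∅
[8] propose(0,'z') → ∅
[9] deliver 0→4 → N4(foll b5 [z])
[10] deliver 4→0 → ∅
[11] deliver 0→1 → N1(foll b5 [z])
[12] deliver 1→0 → N0(lead b5 [z])
[13] deliver 1→0 → ∅
[14] timeout(4) → N4(cand b14 [z])
[15] deliver 4→2 → N2(foll b14 [-])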